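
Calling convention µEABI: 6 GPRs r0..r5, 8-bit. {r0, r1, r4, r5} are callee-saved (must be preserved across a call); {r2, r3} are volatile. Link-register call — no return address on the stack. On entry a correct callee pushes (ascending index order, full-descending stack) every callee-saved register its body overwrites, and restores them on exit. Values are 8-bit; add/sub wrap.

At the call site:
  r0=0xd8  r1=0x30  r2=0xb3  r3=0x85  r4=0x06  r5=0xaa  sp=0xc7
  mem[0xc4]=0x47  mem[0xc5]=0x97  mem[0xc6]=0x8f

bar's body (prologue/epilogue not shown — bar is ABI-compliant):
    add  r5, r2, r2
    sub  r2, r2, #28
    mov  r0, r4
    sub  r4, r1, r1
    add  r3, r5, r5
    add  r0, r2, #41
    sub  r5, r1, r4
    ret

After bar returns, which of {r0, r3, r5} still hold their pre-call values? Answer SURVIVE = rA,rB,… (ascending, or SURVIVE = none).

prologue: push r0 → mem[0xc6]=0xd8, sp=0xc6
prologue: push r4 → mem[0xc5]=0x06, sp=0xc5
prologue: push r5 → mem[0xc4]=0xaa, sp=0xc4
body[0] add  r5, r2, r2 → r5=0x66
body[1] sub  r2, r2, #28 → r2=0x97
body[2] mov  r0, r4 → r0=0x06
body[3] sub  r4, r1, r1 → r4=0x00
body[4] add  r3, r5, r5 → r3=0xcc
body[5] add  r0, r2, #41 → r0=0xc0
body[6] sub  r5, r1, r4 → r5=0x30
epilogue: pop r5=0xaa, sp=0xc5
epilogue: pop r4=0x06, sp=0xc6
epilogue: pop r0=0xd8, sp=0xc7
r0: callee-saved, written=True
r3: caller-saved, written=True
r5: callee-saved, written=True

SURVIVE = r0,r5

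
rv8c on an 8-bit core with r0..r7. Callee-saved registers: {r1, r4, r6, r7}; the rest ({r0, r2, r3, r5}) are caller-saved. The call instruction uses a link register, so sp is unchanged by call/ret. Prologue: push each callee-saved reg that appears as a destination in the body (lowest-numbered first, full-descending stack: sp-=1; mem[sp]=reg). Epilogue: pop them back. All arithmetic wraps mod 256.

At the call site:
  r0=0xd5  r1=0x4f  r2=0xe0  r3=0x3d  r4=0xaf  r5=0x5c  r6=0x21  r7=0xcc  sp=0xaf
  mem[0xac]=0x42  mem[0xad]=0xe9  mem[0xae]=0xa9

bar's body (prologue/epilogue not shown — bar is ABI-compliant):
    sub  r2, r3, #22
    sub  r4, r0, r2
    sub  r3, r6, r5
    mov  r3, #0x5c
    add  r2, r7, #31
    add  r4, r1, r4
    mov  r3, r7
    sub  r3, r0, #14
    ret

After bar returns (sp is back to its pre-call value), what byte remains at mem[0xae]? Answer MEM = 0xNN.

prologue: push r4 → mem[0xae]=0xaf, sp=0xae
body[0] sub  r2, r3, #22 → r2=0x27
body[1] sub  r4, r0, r2 → r4=0xae
body[2] sub  r3, r6, r5 → r3=0xc5
body[3] mov  r3, #0x5c → r3=0x5c
body[4] add  r2, r7, #31 → r2=0xeb
body[5] add  r4, r1, r4 → r4=0xfd
body[6] mov  r3, r7 → r3=0xcc
body[7] sub  r3, r0, #14 → r3=0xc7
epilogue: pop r4=0xaf, sp=0xaf
prologue pushed ['r4'] at ['0xae']

MEM = 0xaf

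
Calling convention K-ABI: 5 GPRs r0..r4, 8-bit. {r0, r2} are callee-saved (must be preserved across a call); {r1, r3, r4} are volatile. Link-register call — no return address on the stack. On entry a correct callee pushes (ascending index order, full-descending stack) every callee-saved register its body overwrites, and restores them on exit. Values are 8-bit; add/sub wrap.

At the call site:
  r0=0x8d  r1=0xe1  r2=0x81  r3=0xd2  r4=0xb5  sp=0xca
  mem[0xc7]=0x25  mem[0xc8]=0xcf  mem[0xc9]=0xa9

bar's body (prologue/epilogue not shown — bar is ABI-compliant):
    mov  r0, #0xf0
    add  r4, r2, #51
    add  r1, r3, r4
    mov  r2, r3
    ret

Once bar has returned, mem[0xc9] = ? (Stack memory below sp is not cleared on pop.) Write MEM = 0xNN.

MEM = 0x8d

prologue: push r0 -> mem[0xc9]=0x8d, sp=0xc9
prologue: push r2 -> mem[0xc8]=0x81, sp=0xc8
body[0] mov  r0, #0xf0 -> r0=0xf0
body[1] add  r4, r2, #51 -> r4=0xb4
body[2] add  r1, r3, r4 -> r1=0x86
body[3] mov  r2, r3 -> r2=0xd2
epilogue: pop r2=0x81, sp=0xc9
epilogue: pop r0=0x8d, sp=0xca
prologue pushed ['r0', 'r2'] at ['0xc9', '0xc8']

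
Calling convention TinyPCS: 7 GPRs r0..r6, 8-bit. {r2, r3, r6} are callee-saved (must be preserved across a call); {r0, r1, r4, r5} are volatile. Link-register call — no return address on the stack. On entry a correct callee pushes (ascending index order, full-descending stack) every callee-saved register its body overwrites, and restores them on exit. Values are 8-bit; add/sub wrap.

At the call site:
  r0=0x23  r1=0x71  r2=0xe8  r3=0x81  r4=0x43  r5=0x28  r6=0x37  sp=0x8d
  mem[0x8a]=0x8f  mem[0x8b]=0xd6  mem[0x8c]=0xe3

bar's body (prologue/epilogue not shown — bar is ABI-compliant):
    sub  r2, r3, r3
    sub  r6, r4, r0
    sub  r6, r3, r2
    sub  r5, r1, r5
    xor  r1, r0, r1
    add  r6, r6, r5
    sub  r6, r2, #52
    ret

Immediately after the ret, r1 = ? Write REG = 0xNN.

REG = 0x52

prologue: push r2 → mem[0x8c]=0xe8, sp=0x8c
prologue: push r6 → mem[0x8b]=0x37, sp=0x8b
body[0] sub  r2, r3, r3 → r2=0x00
body[1] sub  r6, r4, r0 → r6=0x20
body[2] sub  r6, r3, r2 → r6=0x81
body[3] sub  r5, r1, r5 → r5=0x49
body[4] xor  r1, r0, r1 → r1=0x52
body[5] add  r6, r6, r5 → r6=0xca
body[6] sub  r6, r2, #52 → r6=0xcc
epilogue: pop r6=0x37, sp=0x8c
epilogue: pop r2=0xe8, sp=0x8d
r1 is caller-saved → body value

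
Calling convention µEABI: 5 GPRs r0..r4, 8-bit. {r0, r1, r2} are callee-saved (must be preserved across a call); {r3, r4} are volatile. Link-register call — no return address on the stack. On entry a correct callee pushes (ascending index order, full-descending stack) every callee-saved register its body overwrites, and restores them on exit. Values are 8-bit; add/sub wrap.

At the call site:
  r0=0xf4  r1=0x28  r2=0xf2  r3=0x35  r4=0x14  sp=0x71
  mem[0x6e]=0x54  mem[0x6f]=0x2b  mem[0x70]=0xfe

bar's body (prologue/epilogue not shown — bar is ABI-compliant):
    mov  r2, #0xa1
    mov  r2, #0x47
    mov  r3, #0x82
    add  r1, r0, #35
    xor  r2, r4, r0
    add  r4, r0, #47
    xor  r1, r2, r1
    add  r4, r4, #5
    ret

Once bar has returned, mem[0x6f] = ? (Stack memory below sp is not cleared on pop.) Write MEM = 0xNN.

prologue: push r1 → mem[0x70]=0x28, sp=0x70
prologue: push r2 → mem[0x6f]=0xf2, sp=0x6f
body[0] mov  r2, #0xa1 → r2=0xa1
body[1] mov  r2, #0x47 → r2=0x47
body[2] mov  r3, #0x82 → r3=0x82
body[3] add  r1, r0, #35 → r1=0x17
body[4] xor  r2, r4, r0 → r2=0xe0
body[5] add  r4, r0, #47 → r4=0x23
body[6] xor  r1, r2, r1 → r1=0xf7
body[7] add  r4, r4, #5 → r4=0x28
epilogue: pop r2=0xf2, sp=0x70
epilogue: pop r1=0x28, sp=0x71
prologue pushed ['r1', 'r2'] at ['0x70', '0x6f']

MEM = 0xf2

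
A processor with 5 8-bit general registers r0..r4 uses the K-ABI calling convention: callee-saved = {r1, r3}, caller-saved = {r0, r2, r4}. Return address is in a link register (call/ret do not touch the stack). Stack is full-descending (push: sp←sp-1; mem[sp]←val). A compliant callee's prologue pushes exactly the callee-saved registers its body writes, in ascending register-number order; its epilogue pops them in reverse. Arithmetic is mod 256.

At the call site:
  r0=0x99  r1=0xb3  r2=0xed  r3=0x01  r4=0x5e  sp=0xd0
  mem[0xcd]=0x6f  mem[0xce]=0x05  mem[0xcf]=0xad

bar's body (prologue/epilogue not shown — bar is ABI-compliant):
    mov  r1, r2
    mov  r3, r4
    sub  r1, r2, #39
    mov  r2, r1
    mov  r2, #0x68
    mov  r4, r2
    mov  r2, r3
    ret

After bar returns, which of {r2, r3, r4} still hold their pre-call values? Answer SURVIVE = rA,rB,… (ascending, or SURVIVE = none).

SURVIVE = r3

prologue: push r1 → mem[0xcf]=0xb3, sp=0xcf
prologue: push r3 → mem[0xce]=0x01, sp=0xce
body[0] mov  r1, r2 → r1=0xed
body[1] mov  r3, r4 → r3=0x5e
body[2] sub  r1, r2, #39 → r1=0xc6
body[3] mov  r2, r1 → r2=0xc6
body[4] mov  r2, #0x68 → r2=0x68
body[5] mov  r4, r2 → r4=0x68
body[6] mov  r2, r3 → r2=0x5e
epilogue: pop r3=0x01, sp=0xcf
epilogue: pop r1=0xb3, sp=0xd0
r2: caller-saved, written=True
r3: callee-saved, written=True
r4: caller-saved, written=True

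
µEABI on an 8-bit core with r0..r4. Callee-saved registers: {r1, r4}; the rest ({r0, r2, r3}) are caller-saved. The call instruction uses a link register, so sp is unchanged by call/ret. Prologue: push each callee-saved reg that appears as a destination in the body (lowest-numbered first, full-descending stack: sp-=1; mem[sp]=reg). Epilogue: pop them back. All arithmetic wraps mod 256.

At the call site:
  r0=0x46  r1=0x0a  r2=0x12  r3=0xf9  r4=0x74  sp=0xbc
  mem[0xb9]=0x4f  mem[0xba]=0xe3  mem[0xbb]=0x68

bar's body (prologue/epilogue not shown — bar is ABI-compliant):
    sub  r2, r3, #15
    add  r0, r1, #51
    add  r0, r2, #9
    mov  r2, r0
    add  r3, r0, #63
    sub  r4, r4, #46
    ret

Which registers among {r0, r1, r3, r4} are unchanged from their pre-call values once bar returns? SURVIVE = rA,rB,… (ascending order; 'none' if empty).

prologue: push r4 → mem[0xbb]=0x74, sp=0xbb
body[0] sub  r2, r3, #15 → r2=0xea
body[1] add  r0, r1, #51 → r0=0x3d
body[2] add  r0, r2, #9 → r0=0xf3
body[3] mov  r2, r0 → r2=0xf3
body[4] add  r3, r0, #63 → r3=0x32
body[5] sub  r4, r4, #46 → r4=0x46
epilogue: pop r4=0x74, sp=0xbc
r0: caller-saved, written=True
r1: callee-saved, written=False
r3: caller-saved, written=True
r4: callee-saved, written=True

SURVIVE = r1,r4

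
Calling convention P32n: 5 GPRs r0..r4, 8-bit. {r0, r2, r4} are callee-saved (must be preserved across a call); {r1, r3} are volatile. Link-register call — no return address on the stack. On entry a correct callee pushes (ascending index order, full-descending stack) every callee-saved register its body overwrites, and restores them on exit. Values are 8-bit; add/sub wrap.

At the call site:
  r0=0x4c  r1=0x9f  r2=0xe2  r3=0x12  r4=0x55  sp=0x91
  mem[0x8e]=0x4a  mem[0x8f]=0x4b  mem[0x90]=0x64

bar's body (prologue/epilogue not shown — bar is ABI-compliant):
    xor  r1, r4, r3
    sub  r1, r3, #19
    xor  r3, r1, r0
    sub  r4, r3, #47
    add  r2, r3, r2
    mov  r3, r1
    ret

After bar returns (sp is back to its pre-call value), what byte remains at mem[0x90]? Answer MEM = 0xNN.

prologue: push r2 → mem[0x90]=0xe2, sp=0x90
prologue: push r4 → mem[0x8f]=0x55, sp=0x8f
body[0] xor  r1, r4, r3 → r1=0x47
body[1] sub  r1, r3, #19 → r1=0xff
body[2] xor  r3, r1, r0 → r3=0xb3
body[3] sub  r4, r3, #47 → r4=0x84
body[4] add  r2, r3, r2 → r2=0x95
body[5] mov  r3, r1 → r3=0xff
epilogue: pop r4=0x55, sp=0x90
epilogue: pop r2=0xe2, sp=0x91
prologue pushed ['r2', 'r4'] at ['0x90', '0x8f']

MEM = 0xe2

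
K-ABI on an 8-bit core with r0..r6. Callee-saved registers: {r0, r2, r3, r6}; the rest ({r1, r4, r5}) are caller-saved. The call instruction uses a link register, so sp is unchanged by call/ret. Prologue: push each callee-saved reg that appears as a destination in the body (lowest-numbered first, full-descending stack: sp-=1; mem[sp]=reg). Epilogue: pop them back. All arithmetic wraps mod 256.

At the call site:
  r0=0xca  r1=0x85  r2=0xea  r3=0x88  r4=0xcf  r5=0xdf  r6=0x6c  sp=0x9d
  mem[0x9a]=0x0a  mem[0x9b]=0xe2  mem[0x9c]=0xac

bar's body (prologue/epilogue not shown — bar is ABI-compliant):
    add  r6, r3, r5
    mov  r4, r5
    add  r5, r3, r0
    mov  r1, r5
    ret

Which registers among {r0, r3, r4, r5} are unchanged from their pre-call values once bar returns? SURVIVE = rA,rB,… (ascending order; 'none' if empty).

SURVIVE = r0,r3

prologue: push r6 -> mem[0x9c]=0x6c, sp=0x9c
body[0] add  r6, r3, r5 -> r6=0x67
body[1] mov  r4, r5 -> r4=0xdf
body[2] add  r5, r3, r0 -> r5=0x52
body[3] mov  r1, r5 -> r1=0x52
epilogue: pop r6=0x6c, sp=0x9d
r0: callee-saved, written=False
r3: callee-saved, written=False
r4: caller-saved, written=True
r5: caller-saved, written=True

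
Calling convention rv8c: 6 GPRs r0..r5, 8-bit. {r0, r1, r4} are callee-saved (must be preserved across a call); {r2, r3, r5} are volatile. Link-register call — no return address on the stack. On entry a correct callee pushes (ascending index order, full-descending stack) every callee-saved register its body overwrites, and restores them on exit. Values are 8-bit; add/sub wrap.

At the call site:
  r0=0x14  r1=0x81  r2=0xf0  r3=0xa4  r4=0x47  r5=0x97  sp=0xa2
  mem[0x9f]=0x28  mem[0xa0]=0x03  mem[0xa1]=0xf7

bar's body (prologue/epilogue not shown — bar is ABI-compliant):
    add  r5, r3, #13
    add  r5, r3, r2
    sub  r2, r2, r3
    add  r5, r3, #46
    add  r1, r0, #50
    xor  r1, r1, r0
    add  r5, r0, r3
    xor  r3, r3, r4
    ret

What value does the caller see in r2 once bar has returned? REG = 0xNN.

REG = 0x4c

prologue: push r1 → mem[0xa1]=0x81, sp=0xa1
body[0] add  r5, r3, #13 → r5=0xb1
body[1] add  r5, r3, r2 → r5=0x94
body[2] sub  r2, r2, r3 → r2=0x4c
body[3] add  r5, r3, #46 → r5=0xd2
body[4] add  r1, r0, #50 → r1=0x46
body[5] xor  r1, r1, r0 → r1=0x52
body[6] add  r5, r0, r3 → r5=0xb8
body[7] xor  r3, r3, r4 → r3=0xe3
epilogue: pop r1=0x81, sp=0xa2
r2 is caller-saved → body value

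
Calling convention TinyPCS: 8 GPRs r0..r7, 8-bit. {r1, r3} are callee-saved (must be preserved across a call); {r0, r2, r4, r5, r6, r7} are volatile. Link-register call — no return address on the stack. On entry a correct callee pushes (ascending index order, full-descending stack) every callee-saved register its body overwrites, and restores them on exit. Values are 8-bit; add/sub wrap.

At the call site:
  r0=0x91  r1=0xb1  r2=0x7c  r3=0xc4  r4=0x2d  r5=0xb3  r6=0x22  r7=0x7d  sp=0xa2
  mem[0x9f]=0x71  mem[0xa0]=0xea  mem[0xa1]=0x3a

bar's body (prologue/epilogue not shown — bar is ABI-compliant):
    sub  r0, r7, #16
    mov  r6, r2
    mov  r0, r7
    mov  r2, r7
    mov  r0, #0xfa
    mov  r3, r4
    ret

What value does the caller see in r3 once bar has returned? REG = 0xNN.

REG = 0xc4

prologue: push r3 → mem[0xa1]=0xc4, sp=0xa1
body[0] sub  r0, r7, #16 → r0=0x6d
body[1] mov  r6, r2 → r6=0x7c
body[2] mov  r0, r7 → r0=0x7d
body[3] mov  r2, r7 → r2=0x7d
body[4] mov  r0, #0xfa → r0=0xfa
body[5] mov  r3, r4 → r3=0x2d
epilogue: pop r3=0xc4, sp=0xa2
r3 is callee-saved → restored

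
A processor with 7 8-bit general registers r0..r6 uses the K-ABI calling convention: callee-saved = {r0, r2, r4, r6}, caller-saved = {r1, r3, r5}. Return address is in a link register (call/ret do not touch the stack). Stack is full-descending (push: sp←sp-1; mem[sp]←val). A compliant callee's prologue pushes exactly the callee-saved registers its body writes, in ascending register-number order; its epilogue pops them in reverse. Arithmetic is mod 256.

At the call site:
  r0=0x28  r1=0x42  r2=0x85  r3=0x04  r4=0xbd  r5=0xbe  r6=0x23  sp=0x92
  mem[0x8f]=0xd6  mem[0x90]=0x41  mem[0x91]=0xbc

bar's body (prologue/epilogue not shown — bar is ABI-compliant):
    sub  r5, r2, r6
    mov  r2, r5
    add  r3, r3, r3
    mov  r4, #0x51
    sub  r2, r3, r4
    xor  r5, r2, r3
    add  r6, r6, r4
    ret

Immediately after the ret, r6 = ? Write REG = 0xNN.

prologue: push r2 -> mem[0x91]=0x85, sp=0x91
prologue: push r4 -> mem[0x90]=0xbd, sp=0x90
prologue: push r6 -> mem[0x8f]=0x23, sp=0x8f
body[0] sub  r5, r2, r6 -> r5=0x62
body[1] mov  r2, r5 -> r2=0x62
body[2] add  r3, r3, r3 -> r3=0x08
body[3] mov  r4, #0x51 -> r4=0x51
body[4] sub  r2, r3, r4 -> r2=0xb7
body[5] xor  r5, r2, r3 -> r5=0xbf
body[6] add  r6, r6, r4 -> r6=0x74
epilogue: pop r6=0x23, sp=0x90
epilogue: pop r4=0xbd, sp=0x91
epilogue: pop r2=0x85, sp=0x92
r6 is callee-saved -> restored

REG = 0x23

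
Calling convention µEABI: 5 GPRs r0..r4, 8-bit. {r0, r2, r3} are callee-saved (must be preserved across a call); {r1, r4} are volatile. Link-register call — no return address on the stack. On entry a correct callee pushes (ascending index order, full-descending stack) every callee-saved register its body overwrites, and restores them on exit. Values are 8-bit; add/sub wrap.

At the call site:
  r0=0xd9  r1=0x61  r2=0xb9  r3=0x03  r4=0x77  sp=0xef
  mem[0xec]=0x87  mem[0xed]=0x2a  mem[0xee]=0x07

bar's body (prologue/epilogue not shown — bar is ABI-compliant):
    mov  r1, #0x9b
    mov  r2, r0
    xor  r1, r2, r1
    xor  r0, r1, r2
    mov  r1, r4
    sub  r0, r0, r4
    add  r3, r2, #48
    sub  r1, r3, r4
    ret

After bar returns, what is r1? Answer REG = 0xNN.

prologue: push r0 → mem[0xee]=0xd9, sp=0xee
prologue: push r2 → mem[0xed]=0xb9, sp=0xed
prologue: push r3 → mem[0xec]=0x03, sp=0xec
body[0] mov  r1, #0x9b → r1=0x9b
body[1] mov  r2, r0 → r2=0xd9
body[2] xor  r1, r2, r1 → r1=0x42
body[3] xor  r0, r1, r2 → r0=0x9b
body[4] mov  r1, r4 → r1=0x77
body[5] sub  r0, r0, r4 → r0=0x24
body[6] add  r3, r2, #48 → r3=0x09
body[7] sub  r1, r3, r4 → r1=0x92
epilogue: pop r3=0x03, sp=0xed
epilogue: pop r2=0xb9, sp=0xee
epilogue: pop r0=0xd9, sp=0xef
r1 is caller-saved → body value

REG = 0x92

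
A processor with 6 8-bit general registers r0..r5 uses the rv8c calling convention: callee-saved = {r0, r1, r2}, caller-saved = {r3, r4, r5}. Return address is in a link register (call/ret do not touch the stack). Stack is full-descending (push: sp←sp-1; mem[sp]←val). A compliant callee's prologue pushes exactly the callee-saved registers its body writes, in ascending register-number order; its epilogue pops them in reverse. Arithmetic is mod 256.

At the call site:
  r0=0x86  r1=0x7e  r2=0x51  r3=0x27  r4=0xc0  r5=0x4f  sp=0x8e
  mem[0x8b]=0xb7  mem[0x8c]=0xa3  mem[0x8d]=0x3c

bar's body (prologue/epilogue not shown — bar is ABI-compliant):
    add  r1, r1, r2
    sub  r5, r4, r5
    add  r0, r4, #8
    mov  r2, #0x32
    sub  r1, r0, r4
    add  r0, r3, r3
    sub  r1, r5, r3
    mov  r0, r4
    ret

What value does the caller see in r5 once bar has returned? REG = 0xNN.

prologue: push r0 → mem[0x8d]=0x86, sp=0x8d
prologue: push r1 → mem[0x8c]=0x7e, sp=0x8c
prologue: push r2 → mem[0x8b]=0x51, sp=0x8b
body[0] add  r1, r1, r2 → r1=0xcf
body[1] sub  r5, r4, r5 → r5=0x71
body[2] add  r0, r4, #8 → r0=0xc8
body[3] mov  r2, #0x32 → r2=0x32
body[4] sub  r1, r0, r4 → r1=0x08
body[5] add  r0, r3, r3 → r0=0x4e
body[6] sub  r1, r5, r3 → r1=0x4a
body[7] mov  r0, r4 → r0=0xc0
epilogue: pop r2=0x51, sp=0x8c
epilogue: pop r1=0x7e, sp=0x8d
epilogue: pop r0=0x86, sp=0x8e
r5 is caller-saved → body value

REG = 0x71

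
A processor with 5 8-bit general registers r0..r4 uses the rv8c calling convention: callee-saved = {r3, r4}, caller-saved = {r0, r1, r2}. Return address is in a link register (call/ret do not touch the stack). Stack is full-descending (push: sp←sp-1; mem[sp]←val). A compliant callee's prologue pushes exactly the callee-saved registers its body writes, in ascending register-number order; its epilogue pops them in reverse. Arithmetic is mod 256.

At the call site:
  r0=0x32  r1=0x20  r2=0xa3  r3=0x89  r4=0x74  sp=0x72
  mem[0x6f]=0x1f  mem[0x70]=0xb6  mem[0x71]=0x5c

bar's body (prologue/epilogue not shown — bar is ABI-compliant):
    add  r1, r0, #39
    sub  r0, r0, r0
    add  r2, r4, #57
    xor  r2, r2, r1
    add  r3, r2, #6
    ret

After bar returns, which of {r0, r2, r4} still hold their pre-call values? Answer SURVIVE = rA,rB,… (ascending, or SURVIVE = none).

prologue: push r3 → mem[0x71]=0x89, sp=0x71
body[0] add  r1, r0, #39 → r1=0x59
body[1] sub  r0, r0, r0 → r0=0x00
body[2] add  r2, r4, #57 → r2=0xad
body[3] xor  r2, r2, r1 → r2=0xf4
body[4] add  r3, r2, #6 → r3=0xfa
epilogue: pop r3=0x89, sp=0x72
r0: caller-saved, written=True
r2: caller-saved, written=True
r4: callee-saved, written=False

SURVIVE = r4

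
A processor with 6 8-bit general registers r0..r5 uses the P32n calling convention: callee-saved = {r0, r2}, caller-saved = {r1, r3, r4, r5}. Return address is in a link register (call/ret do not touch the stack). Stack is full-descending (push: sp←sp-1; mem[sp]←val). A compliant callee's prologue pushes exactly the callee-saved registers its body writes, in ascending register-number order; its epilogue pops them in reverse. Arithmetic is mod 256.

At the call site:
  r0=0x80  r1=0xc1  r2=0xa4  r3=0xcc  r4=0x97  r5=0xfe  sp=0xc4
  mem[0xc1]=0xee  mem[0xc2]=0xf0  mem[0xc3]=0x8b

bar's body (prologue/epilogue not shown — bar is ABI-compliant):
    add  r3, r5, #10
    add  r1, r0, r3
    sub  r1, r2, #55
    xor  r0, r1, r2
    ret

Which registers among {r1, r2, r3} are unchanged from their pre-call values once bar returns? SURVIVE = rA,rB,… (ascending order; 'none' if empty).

SURVIVE = r2

prologue: push r0 → mem[0xc3]=0x80, sp=0xc3
body[0] add  r3, r5, #10 → r3=0x08
body[1] add  r1, r0, r3 → r1=0x88
body[2] sub  r1, r2, #55 → r1=0x6d
body[3] xor  r0, r1, r2 → r0=0xc9
epilogue: pop r0=0x80, sp=0xc4
r1: caller-saved, written=True
r2: callee-saved, written=False
r3: caller-saved, written=True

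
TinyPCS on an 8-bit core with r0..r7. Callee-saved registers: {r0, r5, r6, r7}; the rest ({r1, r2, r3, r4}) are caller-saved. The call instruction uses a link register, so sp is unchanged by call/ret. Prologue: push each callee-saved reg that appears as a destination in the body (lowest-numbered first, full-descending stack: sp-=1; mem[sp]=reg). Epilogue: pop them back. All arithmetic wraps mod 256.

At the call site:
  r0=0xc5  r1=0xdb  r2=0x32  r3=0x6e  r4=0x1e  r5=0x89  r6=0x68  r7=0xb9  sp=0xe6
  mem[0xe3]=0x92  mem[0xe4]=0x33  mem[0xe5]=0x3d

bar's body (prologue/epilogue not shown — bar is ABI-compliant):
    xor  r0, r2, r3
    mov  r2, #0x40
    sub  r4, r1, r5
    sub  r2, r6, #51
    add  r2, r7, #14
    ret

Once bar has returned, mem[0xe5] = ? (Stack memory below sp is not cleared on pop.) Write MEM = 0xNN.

prologue: push r0 → mem[0xe5]=0xc5, sp=0xe5
body[0] xor  r0, r2, r3 → r0=0x5c
body[1] mov  r2, #0x40 → r2=0x40
body[2] sub  r4, r1, r5 → r4=0x52
body[3] sub  r2, r6, #51 → r2=0x35
body[4] add  r2, r7, #14 → r2=0xc7
epilogue: pop r0=0xc5, sp=0xe6
prologue pushed ['r0'] at ['0xe5']

MEM = 0xc5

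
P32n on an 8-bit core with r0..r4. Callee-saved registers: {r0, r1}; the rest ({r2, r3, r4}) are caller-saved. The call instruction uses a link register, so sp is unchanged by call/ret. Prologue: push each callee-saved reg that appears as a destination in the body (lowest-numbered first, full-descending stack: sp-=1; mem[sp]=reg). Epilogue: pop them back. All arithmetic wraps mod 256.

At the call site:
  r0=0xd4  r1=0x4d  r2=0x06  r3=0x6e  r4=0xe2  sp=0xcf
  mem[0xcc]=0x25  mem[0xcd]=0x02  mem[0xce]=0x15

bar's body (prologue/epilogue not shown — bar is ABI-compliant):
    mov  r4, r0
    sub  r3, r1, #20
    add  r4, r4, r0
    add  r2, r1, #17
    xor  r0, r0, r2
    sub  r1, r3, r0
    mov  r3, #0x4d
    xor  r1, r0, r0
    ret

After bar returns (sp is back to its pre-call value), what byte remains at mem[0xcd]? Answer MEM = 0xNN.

MEM = 0x4d

prologue: push r0 -> mem[0xce]=0xd4, sp=0xce
prologue: push r1 -> mem[0xcd]=0x4d, sp=0xcd
body[0] mov  r4, r0 -> r4=0xd4
body[1] sub  r3, r1, #20 -> r3=0x39
body[2] add  r4, r4, r0 -> r4=0xa8
body[3] add  r2, r1, #17 -> r2=0x5e
body[4] xor  r0, r0, r2 -> r0=0x8a
body[5] sub  r1, r3, r0 -> r1=0xaf
body[6] mov  r3, #0x4d -> r3=0x4d
body[7] xor  r1, r0, r0 -> r1=0x00
epilogue: pop r1=0x4d, sp=0xce
epilogue: pop r0=0xd4, sp=0xcf
prologue pushed ['r0', 'r1'] at ['0xce', '0xcd']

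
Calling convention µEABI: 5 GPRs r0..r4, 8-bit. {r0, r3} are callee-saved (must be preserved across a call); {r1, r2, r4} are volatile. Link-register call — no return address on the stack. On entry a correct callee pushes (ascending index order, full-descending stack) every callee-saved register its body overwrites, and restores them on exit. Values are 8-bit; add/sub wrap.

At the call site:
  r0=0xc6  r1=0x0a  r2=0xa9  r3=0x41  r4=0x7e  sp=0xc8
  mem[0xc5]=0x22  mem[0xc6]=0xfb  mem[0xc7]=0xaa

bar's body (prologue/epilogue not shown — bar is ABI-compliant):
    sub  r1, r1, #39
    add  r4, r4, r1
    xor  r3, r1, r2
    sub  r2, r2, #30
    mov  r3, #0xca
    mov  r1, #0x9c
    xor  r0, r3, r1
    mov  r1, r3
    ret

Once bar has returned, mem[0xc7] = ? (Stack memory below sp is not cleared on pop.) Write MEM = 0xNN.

MEM = 0xc6

prologue: push r0 -> mem[0xc7]=0xc6, sp=0xc7
prologue: push r3 -> mem[0xc6]=0x41, sp=0xc6
body[0] sub  r1, r1, #39 -> r1=0xe3
body[1] add  r4, r4, r1 -> r4=0x61
body[2] xor  r3, r1, r2 -> r3=0x4a
body[3] sub  r2, r2, #30 -> r2=0x8b
body[4] mov  r3, #0xca -> r3=0xca
body[5] mov  r1, #0x9c -> r1=0x9c
body[6] xor  r0, r3, r1 -> r0=0x56
body[7] mov  r1, r3 -> r1=0xca
epilogue: pop r3=0x41, sp=0xc7
epilogue: pop r0=0xc6, sp=0xc8
prologue pushed ['r0', 'r3'] at ['0xc7', '0xc6']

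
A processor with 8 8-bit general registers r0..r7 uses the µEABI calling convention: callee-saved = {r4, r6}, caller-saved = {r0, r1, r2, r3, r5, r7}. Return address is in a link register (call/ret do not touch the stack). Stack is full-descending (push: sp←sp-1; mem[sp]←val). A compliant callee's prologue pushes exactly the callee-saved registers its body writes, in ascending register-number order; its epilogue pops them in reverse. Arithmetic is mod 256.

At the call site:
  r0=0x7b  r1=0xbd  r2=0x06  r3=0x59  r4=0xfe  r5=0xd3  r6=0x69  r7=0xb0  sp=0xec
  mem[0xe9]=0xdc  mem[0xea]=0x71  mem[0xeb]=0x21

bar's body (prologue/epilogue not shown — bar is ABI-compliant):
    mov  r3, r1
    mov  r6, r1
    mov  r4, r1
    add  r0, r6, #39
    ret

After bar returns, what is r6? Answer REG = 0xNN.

REG = 0x69

prologue: push r4 -> mem[0xeb]=0xfe, sp=0xeb
prologue: push r6 -> mem[0xea]=0x69, sp=0xea
body[0] mov  r3, r1 -> r3=0xbd
body[1] mov  r6, r1 -> r6=0xbd
body[2] mov  r4, r1 -> r4=0xbd
body[3] add  r0, r6, #39 -> r0=0xe4
epilogue: pop r6=0x69, sp=0xeb
epilogue: pop r4=0xfe, sp=0xec
r6 is callee-saved -> restored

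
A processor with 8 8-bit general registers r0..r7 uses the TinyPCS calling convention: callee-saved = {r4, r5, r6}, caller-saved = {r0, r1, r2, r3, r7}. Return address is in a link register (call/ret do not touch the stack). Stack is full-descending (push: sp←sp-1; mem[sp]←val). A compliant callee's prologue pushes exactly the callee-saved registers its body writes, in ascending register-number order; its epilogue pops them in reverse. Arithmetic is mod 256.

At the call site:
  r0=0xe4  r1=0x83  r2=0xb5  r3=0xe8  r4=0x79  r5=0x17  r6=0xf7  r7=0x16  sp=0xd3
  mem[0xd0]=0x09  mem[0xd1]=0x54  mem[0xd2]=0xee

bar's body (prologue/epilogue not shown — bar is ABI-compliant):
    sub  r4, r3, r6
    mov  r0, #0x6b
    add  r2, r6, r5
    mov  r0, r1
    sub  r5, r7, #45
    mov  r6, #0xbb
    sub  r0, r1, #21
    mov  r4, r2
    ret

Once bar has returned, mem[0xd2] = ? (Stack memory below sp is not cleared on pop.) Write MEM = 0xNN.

prologue: push r4 → mem[0xd2]=0x79, sp=0xd2
prologue: push r5 → mem[0xd1]=0x17, sp=0xd1
prologue: push r6 → mem[0xd0]=0xf7, sp=0xd0
body[0] sub  r4, r3, r6 → r4=0xf1
body[1] mov  r0, #0x6b → r0=0x6b
body[2] add  r2, r6, r5 → r2=0x0e
body[3] mov  r0, r1 → r0=0x83
body[4] sub  r5, r7, #45 → r5=0xe9
body[5] mov  r6, #0xbb → r6=0xbb
body[6] sub  r0, r1, #21 → r0=0x6e
body[7] mov  r4, r2 → r4=0x0e
epilogue: pop r6=0xf7, sp=0xd1
epilogue: pop r5=0x17, sp=0xd2
epilogue: pop r4=0x79, sp=0xd3
prologue pushed ['r4', 'r5', 'r6'] at ['0xd2', '0xd1', '0xd0']

MEM = 0x79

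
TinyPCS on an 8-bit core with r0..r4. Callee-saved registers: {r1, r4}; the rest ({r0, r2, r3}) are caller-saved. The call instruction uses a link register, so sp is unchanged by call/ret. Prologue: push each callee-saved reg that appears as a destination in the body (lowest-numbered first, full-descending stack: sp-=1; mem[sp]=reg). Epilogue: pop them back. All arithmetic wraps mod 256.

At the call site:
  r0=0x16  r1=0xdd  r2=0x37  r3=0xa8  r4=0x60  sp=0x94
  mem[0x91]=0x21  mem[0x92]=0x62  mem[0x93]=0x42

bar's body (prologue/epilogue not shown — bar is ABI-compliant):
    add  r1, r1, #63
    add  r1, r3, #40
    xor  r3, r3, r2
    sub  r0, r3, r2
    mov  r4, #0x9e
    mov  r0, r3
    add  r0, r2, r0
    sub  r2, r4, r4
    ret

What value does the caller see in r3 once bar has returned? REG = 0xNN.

prologue: push r1 -> mem[0x93]=0xdd, sp=0x93
prologue: push r4 -> mem[0x92]=0x60, sp=0x92
body[0] add  r1, r1, #63 -> r1=0x1c
body[1] add  r1, r3, #40 -> r1=0xd0
body[2] xor  r3, r3, r2 -> r3=0x9f
body[3] sub  r0, r3, r2 -> r0=0x68
body[4] mov  r4, #0x9e -> r4=0x9e
body[5] mov  r0, r3 -> r0=0x9f
body[6] add  r0, r2, r0 -> r0=0xd6
body[7] sub  r2, r4, r4 -> r2=0x00
epilogue: pop r4=0x60, sp=0x93
epilogue: pop r1=0xdd, sp=0x94
r3 is caller-saved -> body value

REG = 0x9f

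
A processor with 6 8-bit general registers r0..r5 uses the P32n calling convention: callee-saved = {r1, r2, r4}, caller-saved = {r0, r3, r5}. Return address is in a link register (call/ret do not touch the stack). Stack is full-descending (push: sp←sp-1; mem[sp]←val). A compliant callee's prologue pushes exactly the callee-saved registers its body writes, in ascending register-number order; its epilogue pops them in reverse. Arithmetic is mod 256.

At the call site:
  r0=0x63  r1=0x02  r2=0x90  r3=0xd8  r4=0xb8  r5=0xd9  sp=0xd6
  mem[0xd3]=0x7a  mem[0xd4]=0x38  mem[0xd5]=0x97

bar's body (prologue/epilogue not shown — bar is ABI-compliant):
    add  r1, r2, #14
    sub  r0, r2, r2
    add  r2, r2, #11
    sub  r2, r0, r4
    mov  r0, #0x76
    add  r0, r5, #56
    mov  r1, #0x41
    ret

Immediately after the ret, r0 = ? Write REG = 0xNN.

REG = 0x11

prologue: push r1 → mem[0xd5]=0x02, sp=0xd5
prologue: push r2 → mem[0xd4]=0x90, sp=0xd4
body[0] add  r1, r2, #14 → r1=0x9e
body[1] sub  r0, r2, r2 → r0=0x00
body[2] add  r2, r2, #11 → r2=0x9b
body[3] sub  r2, r0, r4 → r2=0x48
body[4] mov  r0, #0x76 → r0=0x76
body[5] add  r0, r5, #56 → r0=0x11
body[6] mov  r1, #0x41 → r1=0x41
epilogue: pop r2=0x90, sp=0xd5
epilogue: pop r1=0x02, sp=0xd6
r0 is caller-saved → body value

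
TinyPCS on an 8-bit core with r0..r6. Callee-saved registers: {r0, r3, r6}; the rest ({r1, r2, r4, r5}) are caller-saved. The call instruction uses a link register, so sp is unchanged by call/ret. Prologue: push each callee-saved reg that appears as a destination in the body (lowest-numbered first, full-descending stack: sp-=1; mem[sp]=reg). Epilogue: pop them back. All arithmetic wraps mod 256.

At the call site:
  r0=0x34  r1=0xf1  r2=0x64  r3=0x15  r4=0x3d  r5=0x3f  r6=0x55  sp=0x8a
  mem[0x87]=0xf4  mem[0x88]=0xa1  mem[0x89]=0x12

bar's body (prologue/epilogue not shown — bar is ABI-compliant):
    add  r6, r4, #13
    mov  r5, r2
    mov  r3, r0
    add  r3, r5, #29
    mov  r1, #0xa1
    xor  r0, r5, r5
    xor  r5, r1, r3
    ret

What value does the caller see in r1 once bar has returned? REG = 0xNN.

prologue: push r0 -> mem[0x89]=0x34, sp=0x89
prologue: push r3 -> mem[0x88]=0x15, sp=0x88
prologue: push r6 -> mem[0x87]=0x55, sp=0x87
body[0] add  r6, r4, #13 -> r6=0x4a
body[1] mov  r5, r2 -> r5=0x64
body[2] mov  r3, r0 -> r3=0x34
body[3] add  r3, r5, #29 -> r3=0x81
body[4] mov  r1, #0xa1 -> r1=0xa1
body[5] xor  r0, r5, r5 -> r0=0x00
body[6] xor  r5, r1, r3 -> r5=0x20
epilogue: pop r6=0x55, sp=0x88
epilogue: pop r3=0x15, sp=0x89
epilogue: pop r0=0x34, sp=0x8a
r1 is caller-saved -> body value

REG = 0xa1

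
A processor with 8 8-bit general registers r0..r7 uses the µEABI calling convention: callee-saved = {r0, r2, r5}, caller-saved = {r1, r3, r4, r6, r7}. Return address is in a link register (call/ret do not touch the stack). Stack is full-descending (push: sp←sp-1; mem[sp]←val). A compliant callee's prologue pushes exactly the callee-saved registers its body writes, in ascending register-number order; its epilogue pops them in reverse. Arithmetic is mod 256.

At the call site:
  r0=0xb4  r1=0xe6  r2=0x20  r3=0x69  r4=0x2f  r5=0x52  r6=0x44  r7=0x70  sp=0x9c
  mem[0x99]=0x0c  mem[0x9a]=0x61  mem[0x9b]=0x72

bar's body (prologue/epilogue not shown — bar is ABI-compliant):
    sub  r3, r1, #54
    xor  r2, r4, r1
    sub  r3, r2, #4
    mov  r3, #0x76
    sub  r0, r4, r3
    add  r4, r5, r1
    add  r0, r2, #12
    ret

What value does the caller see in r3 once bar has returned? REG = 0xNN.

REG = 0x76

prologue: push r0 → mem[0x9b]=0xb4, sp=0x9b
prologue: push r2 → mem[0x9a]=0x20, sp=0x9a
body[0] sub  r3, r1, #54 → r3=0xb0
body[1] xor  r2, r4, r1 → r2=0xc9
body[2] sub  r3, r2, #4 → r3=0xc5
body[3] mov  r3, #0x76 → r3=0x76
body[4] sub  r0, r4, r3 → r0=0xb9
body[5] add  r4, r5, r1 → r4=0x38
body[6] add  r0, r2, #12 → r0=0xd5
epilogue: pop r2=0x20, sp=0x9b
epilogue: pop r0=0xb4, sp=0x9c
r3 is caller-saved → body value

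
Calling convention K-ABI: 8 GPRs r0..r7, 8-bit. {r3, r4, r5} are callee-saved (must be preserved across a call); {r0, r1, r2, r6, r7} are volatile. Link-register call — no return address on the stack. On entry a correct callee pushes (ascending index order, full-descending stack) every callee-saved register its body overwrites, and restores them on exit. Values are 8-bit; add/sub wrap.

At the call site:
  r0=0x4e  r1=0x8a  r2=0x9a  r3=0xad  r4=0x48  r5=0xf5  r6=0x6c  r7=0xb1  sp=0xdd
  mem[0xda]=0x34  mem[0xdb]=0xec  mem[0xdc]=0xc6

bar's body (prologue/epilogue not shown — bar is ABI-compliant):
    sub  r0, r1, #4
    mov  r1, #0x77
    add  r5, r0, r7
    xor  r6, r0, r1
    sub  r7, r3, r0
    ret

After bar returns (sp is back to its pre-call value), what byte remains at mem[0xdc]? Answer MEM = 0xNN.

MEM = 0xf5

prologue: push r5 → mem[0xdc]=0xf5, sp=0xdc
body[0] sub  r0, r1, #4 → r0=0x86
body[1] mov  r1, #0x77 → r1=0x77
body[2] add  r5, r0, r7 → r5=0x37
body[3] xor  r6, r0, r1 → r6=0xf1
body[4] sub  r7, r3, r0 → r7=0x27
epilogue: pop r5=0xf5, sp=0xdd
prologue pushed ['r5'] at ['0xdc']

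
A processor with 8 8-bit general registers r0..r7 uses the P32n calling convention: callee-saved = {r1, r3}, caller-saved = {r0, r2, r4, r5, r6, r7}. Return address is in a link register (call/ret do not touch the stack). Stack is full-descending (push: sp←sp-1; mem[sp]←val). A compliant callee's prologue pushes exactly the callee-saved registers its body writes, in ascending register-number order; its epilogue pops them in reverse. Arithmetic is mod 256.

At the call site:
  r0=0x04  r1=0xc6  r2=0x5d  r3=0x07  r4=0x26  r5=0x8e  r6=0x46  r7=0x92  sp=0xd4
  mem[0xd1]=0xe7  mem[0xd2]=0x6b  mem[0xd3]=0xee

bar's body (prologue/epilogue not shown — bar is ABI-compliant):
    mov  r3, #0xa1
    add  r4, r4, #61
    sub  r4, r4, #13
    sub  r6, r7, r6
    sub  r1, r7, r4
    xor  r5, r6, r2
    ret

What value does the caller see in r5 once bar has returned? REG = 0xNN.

REG = 0x11

prologue: push r1 -> mem[0xd3]=0xc6, sp=0xd3
prologue: push r3 -> mem[0xd2]=0x07, sp=0xd2
body[0] mov  r3, #0xa1 -> r3=0xa1
body[1] add  r4, r4, #61 -> r4=0x63
body[2] sub  r4, r4, #13 -> r4=0x56
body[3] sub  r6, r7, r6 -> r6=0x4c
body[4] sub  r1, r7, r4 -> r1=0x3c
body[5] xor  r5, r6, r2 -> r5=0x11
epilogue: pop r3=0x07, sp=0xd3
epilogue: pop r1=0xc6, sp=0xd4
r5 is caller-saved -> body value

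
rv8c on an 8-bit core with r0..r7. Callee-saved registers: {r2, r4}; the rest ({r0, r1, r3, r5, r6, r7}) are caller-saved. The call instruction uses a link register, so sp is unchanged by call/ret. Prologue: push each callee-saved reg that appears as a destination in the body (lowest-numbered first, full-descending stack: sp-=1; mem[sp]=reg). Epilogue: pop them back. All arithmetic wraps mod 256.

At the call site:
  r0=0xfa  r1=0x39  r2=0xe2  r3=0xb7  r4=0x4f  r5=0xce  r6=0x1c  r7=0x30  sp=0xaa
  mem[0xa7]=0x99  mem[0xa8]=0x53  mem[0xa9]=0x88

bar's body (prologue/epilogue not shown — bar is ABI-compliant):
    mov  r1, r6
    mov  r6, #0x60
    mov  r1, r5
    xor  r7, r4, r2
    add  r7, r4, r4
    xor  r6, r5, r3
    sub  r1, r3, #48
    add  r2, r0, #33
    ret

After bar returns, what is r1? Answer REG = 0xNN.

prologue: push r2 → mem[0xa9]=0xe2, sp=0xa9
body[0] mov  r1, r6 → r1=0x1c
body[1] mov  r6, #0x60 → r6=0x60
body[2] mov  r1, r5 → r1=0xce
body[3] xor  r7, r4, r2 → r7=0xad
body[4] add  r7, r4, r4 → r7=0x9e
body[5] xor  r6, r5, r3 → r6=0x79
body[6] sub  r1, r3, #48 → r1=0x87
body[7] add  r2, r0, #33 → r2=0x1b
epilogue: pop r2=0xe2, sp=0xaa
r1 is caller-saved → body value

REG = 0x87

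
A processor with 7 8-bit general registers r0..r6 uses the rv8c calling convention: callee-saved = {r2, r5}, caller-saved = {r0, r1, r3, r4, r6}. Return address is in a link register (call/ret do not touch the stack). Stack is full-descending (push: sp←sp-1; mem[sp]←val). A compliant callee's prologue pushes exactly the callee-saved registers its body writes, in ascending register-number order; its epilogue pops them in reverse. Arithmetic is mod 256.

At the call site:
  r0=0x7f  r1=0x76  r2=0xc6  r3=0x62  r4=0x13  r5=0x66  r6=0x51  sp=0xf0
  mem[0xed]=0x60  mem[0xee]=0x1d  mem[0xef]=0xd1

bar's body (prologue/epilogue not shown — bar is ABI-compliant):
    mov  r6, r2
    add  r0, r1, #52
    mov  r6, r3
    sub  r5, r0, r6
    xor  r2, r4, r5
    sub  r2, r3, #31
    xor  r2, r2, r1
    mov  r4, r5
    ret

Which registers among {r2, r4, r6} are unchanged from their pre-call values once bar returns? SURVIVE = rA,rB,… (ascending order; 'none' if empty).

prologue: push r2 -> mem[0xef]=0xc6, sp=0xef
prologue: push r5 -> mem[0xee]=0x66, sp=0xee
body[0] mov  r6, r2 -> r6=0xc6
body[1] add  r0, r1, #52 -> r0=0xaa
body[2] mov  r6, r3 -> r6=0x62
body[3] sub  r5, r0, r6 -> r5=0x48
body[4] xor  r2, r4, r5 -> r2=0x5b
body[5] sub  r2, r3, #31 -> r2=0x43
body[6] xor  r2, r2, r1 -> r2=0x35
body[7] mov  r4, r5 -> r4=0x48
epilogue: pop r5=0x66, sp=0xef
epilogue: pop r2=0xc6, sp=0xf0
r2: callee-saved, written=True
r4: caller-saved, written=True
r6: caller-saved, written=True

SURVIVE = r2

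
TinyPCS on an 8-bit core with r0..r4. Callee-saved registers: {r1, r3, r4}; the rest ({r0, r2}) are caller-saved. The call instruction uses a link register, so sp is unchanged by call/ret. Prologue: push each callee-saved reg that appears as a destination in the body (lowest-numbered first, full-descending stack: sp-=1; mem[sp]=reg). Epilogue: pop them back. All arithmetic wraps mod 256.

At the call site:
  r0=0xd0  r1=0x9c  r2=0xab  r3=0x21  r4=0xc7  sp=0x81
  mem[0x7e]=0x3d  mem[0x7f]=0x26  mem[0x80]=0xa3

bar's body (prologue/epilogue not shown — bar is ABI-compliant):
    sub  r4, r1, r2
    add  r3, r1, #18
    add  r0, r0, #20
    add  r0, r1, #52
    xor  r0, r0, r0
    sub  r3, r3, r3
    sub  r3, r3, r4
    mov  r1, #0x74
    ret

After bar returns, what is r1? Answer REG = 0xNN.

prologue: push r1 -> mem[0x80]=0x9c, sp=0x80
prologue: push r3 -> mem[0x7f]=0x21, sp=0x7f
prologue: push r4 -> mem[0x7e]=0xc7, sp=0x7e
body[0] sub  r4, r1, r2 -> r4=0xf1
body[1] add  r3, r1, #18 -> r3=0xae
body[2] add  r0, r0, #20 -> r0=0xe4
body[3] add  r0, r1, #52 -> r0=0xd0
body[4] xor  r0, r0, r0 -> r0=0x00
body[5] sub  r3, r3, r3 -> r3=0x00
body[6] sub  r3, r3, r4 -> r3=0x0f
body[7] mov  r1, #0x74 -> r1=0x74
epilogue: pop r4=0xc7, sp=0x7f
epilogue: pop r3=0x21, sp=0x80
epilogue: pop r1=0x9c, sp=0x81
r1 is callee-saved -> restored

REG = 0x9c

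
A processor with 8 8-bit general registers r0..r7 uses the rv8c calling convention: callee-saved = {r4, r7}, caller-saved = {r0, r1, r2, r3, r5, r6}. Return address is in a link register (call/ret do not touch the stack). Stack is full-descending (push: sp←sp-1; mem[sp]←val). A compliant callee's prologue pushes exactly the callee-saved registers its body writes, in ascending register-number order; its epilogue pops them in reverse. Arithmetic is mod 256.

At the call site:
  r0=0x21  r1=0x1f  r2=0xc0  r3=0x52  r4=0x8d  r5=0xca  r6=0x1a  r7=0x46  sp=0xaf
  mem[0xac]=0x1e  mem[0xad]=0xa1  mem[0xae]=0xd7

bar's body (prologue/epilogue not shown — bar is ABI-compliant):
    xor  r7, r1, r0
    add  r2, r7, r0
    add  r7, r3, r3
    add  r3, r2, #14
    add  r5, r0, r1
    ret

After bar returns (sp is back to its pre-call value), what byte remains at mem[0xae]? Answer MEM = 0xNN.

prologue: push r7 -> mem[0xae]=0x46, sp=0xae
body[0] xor  r7, r1, r0 -> r7=0x3e
body[1] add  r2, r7, r0 -> r2=0x5f
body[2] add  r7, r3, r3 -> r7=0xa4
body[3] add  r3, r2, #14 -> r3=0x6d
body[4] add  r5, r0, r1 -> r5=0x40
epilogue: pop r7=0x46, sp=0xaf
prologue pushed ['r7'] at ['0xae']

MEM = 0x46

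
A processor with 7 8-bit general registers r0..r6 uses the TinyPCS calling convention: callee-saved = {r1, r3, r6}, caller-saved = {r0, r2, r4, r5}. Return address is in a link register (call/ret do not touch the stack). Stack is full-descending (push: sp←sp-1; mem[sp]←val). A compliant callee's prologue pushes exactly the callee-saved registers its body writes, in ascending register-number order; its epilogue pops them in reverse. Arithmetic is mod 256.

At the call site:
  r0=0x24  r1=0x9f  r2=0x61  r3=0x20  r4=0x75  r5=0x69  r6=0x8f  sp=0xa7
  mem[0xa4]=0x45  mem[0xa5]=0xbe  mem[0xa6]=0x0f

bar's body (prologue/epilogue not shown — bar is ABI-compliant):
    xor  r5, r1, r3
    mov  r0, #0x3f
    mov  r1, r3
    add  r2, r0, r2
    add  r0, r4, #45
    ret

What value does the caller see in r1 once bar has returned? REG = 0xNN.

prologue: push r1 → mem[0xa6]=0x9f, sp=0xa6
body[0] xor  r5, r1, r3 → r5=0xbf
body[1] mov  r0, #0x3f → r0=0x3f
body[2] mov  r1, r3 → r1=0x20
body[3] add  r2, r0, r2 → r2=0xa0
body[4] add  r0, r4, #45 → r0=0xa2
epilogue: pop r1=0x9f, sp=0xa7
r1 is callee-saved → restored

REG = 0x9f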